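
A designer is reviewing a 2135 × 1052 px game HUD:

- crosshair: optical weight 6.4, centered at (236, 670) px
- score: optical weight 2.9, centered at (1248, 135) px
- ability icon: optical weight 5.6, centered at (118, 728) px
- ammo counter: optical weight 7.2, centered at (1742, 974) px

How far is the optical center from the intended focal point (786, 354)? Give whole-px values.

Total weight = 6.4 + 2.9 + 5.6 + 7.2 = 22.1.
Σw·x = 6.4·236 + 2.9·1248 + 5.6·118 + 7.2·1742 = 18332.8, so x̄ = 18332.8/22.1 ≈ 829.54.
Σw·y = 6.4·670 + 2.9·135 + 5.6·728 + 7.2·974 = 15769.1, so ȳ = 15769.1/22.1 ≈ 713.53.
Offset from (786, 354): Δx ≈ 43.54, Δy ≈ 359.53; distance = √(Δx² + Δy²) ≈ 362.16.

≈ 362 px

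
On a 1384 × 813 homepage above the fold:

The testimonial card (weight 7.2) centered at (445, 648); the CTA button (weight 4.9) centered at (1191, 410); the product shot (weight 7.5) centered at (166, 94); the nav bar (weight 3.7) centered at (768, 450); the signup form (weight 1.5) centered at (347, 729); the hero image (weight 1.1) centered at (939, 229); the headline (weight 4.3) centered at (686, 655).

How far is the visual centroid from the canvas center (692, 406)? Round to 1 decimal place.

≈ 112.7

Σw = 7.2 + 4.9 + 7.5 + 3.7 + 1.5 + 1.1 + 4.3 = 30.2.
x: moment 17629.7 / weight 30.2 ≈ 583.76
Σw·y = 13206.5; ȳ = 13206.5/30.2 ≈ 437.30.
Offset from (692, 406): Δx ≈ -108.24, Δy ≈ 31.30; distance = √(Δx² + Δy²) ≈ 112.67.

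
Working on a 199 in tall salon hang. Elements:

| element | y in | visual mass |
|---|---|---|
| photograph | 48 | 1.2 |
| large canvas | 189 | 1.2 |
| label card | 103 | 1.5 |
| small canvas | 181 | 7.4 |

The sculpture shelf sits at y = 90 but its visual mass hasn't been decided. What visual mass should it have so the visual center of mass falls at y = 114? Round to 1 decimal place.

Known weights sum to 1.2 + 1.2 + 1.5 + 7.4 = 11.3; their moment is 1.2·48 + 1.2·189 + 1.5·103 + 7.4·181 = 1778.3.
Balance at y = 114 requires (1778.3 + w·90) / (11.3 + w) = 114.
Solving: w = (114·11.3 − 1778.3) / (90 − 114) = -490.1 / -24 ≈ 20.42.

w ≈ 20.4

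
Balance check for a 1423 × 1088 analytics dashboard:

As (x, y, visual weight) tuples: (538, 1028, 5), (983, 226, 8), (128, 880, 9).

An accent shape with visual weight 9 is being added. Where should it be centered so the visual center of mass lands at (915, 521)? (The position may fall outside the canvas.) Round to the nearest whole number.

(1851, 143)

After adding the accent shape, total weight = 5 + 8 + 9 + 9 = 31.
x: need Σw·x = 31·915 = 28365. Existing = 5·538 + 8·983 + 9·128 = 11706. Remainder 16659 / 9 ≈ 1851.00.
y: need Σw·y = 31·521 = 16151. Existing = 5·1028 + 8·226 + 9·880 = 14868. Remainder 1283 / 9 ≈ 142.56.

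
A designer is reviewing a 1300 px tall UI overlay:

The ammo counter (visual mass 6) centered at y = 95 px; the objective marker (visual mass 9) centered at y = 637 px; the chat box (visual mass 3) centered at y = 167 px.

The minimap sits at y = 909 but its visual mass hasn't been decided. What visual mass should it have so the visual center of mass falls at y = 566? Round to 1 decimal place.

w ≈ 9.9

Fixed elements: Σw = 6 + 9 + 3 = 18, Σw·y = 6·95 + 9·637 + 3·167 = 6804.
Balance at y = 566 requires (6804 + w·909) / (18 + w) = 566.
Rearranging, w·(909 − 566) = 566·18 − 6804 = 3384, so w ≈ 3384/343 = 9.87.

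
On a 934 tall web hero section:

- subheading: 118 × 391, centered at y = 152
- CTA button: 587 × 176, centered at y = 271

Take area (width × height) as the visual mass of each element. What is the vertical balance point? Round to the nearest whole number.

Taking area as weight: subheading 118·391 = 46138, CTA button 587·176 = 103312. Sum 149450.
y-moment: 46138·152 + 103312·271 = 35010528; centroid 35010528/149450 ≈ 234.26.

y ≈ 234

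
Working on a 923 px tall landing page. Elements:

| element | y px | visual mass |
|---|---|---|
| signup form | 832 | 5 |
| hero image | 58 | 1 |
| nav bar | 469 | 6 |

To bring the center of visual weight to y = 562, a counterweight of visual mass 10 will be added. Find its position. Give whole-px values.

New total weight: (5 + 1 + 6) + 10 = 22.
y: target moment 22×562 = 12364; current 5·832 + 1·58 + 6·469 = 7032; the counterweight supplies 5332, so y = 5332/10 ≈ 533.20.

y ≈ 533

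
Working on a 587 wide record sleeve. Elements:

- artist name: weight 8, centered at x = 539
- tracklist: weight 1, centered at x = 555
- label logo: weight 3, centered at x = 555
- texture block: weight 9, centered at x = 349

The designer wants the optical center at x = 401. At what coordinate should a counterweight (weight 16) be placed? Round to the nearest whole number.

After adding the counterweight, total weight = 8 + 1 + 3 + 9 + 16 = 37.
x: need Σw·x = 37·401 = 14837. Existing = 8·539 + 1·555 + 3·555 + 9·349 = 9673. Remainder 5164 / 16 ≈ 322.75.

x ≈ 323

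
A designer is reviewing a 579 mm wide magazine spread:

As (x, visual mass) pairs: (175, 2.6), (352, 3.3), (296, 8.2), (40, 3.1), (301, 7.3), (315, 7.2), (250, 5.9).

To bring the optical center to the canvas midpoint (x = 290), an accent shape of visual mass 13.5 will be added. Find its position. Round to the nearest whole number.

New total weight: (2.6 + 3.3 + 8.2 + 3.1 + 7.3 + 7.2 + 5.9) + 13.5 = 51.1.
x: target moment 51.1×290 = 14819.0; current 2.6·175 + 3.3·352 + 8.2·296 + 3.1·40 + 7.3·301 + 7.2·315 + 5.9·250 = 10108.1; the accent shape supplies 4710.9, so x = 4710.9/13.5 ≈ 348.96.

x ≈ 349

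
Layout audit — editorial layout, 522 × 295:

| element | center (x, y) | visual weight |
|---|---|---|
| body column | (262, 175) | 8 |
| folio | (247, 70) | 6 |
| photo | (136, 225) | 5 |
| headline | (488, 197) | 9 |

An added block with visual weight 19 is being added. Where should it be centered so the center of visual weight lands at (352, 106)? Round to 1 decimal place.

With the added block, Σw becomes 8 + 6 + 5 + 9 + 19 = 47.
Along x: (8650 + 19·x) / 47 = 352 (existing moment 8·262 + 6·247 + 5·136 + 9·488 = 8650) ⇒ x = (16544 − 8650) / 19 ≈ 415.47.
Along y: (4718 + 19·y) / 47 = 106 (existing moment 8·175 + 6·70 + 5·225 + 9·197 = 4718) ⇒ y = (4982 − 4718) / 19 ≈ 13.89.

(415.5, 13.9)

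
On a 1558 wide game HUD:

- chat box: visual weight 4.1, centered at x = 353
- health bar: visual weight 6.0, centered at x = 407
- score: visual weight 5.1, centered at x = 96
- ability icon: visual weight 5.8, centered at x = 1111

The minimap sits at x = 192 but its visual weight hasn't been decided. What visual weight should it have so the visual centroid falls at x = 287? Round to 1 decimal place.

w ≈ 50.5

Known weights sum to 4.1 + 6.0 + 5.1 + 5.8 = 21.0; their moment is 4.1·353 + 6.0·407 + 5.1·96 + 5.8·1111 = 10822.7.
For the centroid to hit 287: (10822.7 + w·192) / (21.0 + w) = 287.
Rearranging, w·(192 − 287) = 287·21.0 − 10822.7 = -4795.7, so w ≈ -4795.7/-95 = 50.48.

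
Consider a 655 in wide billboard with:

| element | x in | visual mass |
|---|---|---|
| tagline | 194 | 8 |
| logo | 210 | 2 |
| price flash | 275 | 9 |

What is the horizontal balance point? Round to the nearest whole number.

Σw = 8 + 2 + 9 = 19.
x-moment: 8·194 + 2·210 + 9·275 = 4447; centroid 4447/19 ≈ 234.05.

x ≈ 234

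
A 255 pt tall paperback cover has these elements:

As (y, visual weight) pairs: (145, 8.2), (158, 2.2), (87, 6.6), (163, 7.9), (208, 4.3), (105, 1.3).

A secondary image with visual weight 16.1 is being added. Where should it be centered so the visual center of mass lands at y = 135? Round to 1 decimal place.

New total weight: (8.2 + 2.2 + 6.6 + 7.9 + 4.3 + 1.3) + 16.1 = 46.6.
Along y: (4429.4 + 16.1·y) / 46.6 = 135 (existing moment 8.2·145 + 2.2·158 + 6.6·87 + 7.9·163 + 4.3·208 + 1.3·105 = 4429.4) ⇒ y = (6291.0 − 4429.4) / 16.1 ≈ 115.63.

y ≈ 115.6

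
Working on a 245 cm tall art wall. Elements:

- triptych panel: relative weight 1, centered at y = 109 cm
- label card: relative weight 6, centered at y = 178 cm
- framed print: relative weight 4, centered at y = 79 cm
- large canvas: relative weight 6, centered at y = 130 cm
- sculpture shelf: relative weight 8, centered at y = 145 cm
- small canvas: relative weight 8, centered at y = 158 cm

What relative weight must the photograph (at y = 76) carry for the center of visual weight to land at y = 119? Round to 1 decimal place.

w ≈ 17.9

Existing Σw = 33 (1 + 6 + 4 + 6 + 8 + 8); existing moment 1·109 + 6·178 + 4·79 + 6·130 + 8·145 + 8·158 = 4697.
For the centroid to hit 119: (4697 + w·76) / (33 + w) = 119.
So w = (119·33 − 4697)/(76 − 119) = -770/-43 ≈ 17.91.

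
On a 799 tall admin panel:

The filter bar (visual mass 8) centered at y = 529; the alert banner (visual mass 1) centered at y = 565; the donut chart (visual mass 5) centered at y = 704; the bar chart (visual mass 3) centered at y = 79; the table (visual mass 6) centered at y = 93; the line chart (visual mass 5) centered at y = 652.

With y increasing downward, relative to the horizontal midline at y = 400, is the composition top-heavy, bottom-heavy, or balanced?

bottom-heavy

Weights sum to 8 + 1 + 5 + 3 + 6 + 5 = 28.
y-moment: 8·529 + 1·565 + 5·704 + 3·79 + 6·93 + 5·652 = 12372; centroid 12372/28 ≈ 441.86.
Since 441.9 is below (larger y than) 400, the composition reads bottom-heavy.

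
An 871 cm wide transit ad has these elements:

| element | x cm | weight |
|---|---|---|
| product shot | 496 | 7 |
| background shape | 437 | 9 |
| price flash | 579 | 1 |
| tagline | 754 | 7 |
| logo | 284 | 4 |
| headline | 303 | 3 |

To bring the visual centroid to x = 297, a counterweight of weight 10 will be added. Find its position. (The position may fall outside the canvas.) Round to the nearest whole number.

x ≈ -313

After adding the counterweight, total weight = 7 + 9 + 1 + 7 + 4 + 3 + 10 = 41.
Along x: (15307 + 10·x) / 41 = 297 (existing moment 7·496 + 9·437 + 1·579 + 7·754 + 4·284 + 3·303 = 15307) ⇒ x = (12177 − 15307) / 10 ≈ -313.00.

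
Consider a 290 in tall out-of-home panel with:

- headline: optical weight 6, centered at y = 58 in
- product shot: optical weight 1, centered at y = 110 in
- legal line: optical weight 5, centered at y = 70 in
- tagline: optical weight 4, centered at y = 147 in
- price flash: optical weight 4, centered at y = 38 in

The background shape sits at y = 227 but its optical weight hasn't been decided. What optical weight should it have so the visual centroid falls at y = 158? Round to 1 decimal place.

w ≈ 23.4

Existing Σw = 20 (6 + 1 + 5 + 4 + 4); existing moment 6·58 + 1·110 + 5·70 + 4·147 + 4·38 = 1548.
Balance at y = 158 requires (1548 + w·227) / (20 + w) = 158.
So w = (158·20 − 1548)/(227 − 158) = 1612/69 ≈ 23.36.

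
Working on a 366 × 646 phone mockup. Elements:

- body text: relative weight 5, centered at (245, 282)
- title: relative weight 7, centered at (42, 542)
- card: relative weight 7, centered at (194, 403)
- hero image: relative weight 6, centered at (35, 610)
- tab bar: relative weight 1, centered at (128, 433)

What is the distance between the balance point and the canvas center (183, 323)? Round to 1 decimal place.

≈ 154.9

Total weight = 5 + 7 + 7 + 6 + 1 = 26.
Σw·x = 5·245 + 7·42 + 7·194 + 6·35 + 1·128 = 3215, so x̄ = 3215/26 ≈ 123.65.
Σw·y = 5·282 + 7·542 + 7·403 + 6·610 + 1·433 = 12118, so ȳ = 12118/26 ≈ 466.08.
Relative to (183, 323): Δ = (-59.35, 143.08); |Δ| = √(-59.35² + 143.08²) ≈ 154.90.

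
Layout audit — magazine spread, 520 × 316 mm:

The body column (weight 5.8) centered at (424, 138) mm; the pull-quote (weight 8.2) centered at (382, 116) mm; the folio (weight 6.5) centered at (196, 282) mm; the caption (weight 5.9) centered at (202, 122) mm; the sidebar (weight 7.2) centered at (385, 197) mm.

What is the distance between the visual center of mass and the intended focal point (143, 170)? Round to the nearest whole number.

Weights sum to 5.8 + 8.2 + 6.5 + 5.9 + 7.2 = 33.6.
x: (5.8·424 + 8.2·382 + 6.5·196 + 5.9·202 + 7.2·385) / 33.6 = 10829.4 / 33.6 ≈ 322.30
y: (5.8·138 + 8.2·116 + 6.5·282 + 5.9·122 + 7.2·197) / 33.6 = 5722.8 / 33.6 ≈ 170.32
Relative to (143, 170): Δ = (179.30, 0.32); |Δ| = √(179.30² + 0.32²) ≈ 179.30.

≈ 179 mm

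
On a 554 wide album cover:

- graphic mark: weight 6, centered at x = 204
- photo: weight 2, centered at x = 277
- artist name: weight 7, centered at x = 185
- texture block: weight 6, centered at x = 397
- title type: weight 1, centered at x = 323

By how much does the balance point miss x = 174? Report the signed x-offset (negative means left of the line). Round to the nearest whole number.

Weights sum to 6 + 2 + 7 + 6 + 1 = 22.
x: (6·204 + 2·277 + 7·185 + 6·397 + 1·323) / 22 = 5778 / 22 ≈ 262.64
Offset from x = 174: 262.64 − 174 ≈ 88.64.

≈ 89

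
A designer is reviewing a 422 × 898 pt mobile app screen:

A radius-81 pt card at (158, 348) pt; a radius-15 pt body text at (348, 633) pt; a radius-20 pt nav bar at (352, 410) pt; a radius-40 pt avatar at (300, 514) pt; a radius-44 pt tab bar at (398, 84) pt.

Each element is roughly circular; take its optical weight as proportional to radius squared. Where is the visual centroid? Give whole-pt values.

(234, 333)

r² weights: card 81² = 6561, body text 15² = 225, nav bar 20² = 400, avatar 40² = 1600, tab bar 44² = 1936. Total = 10722.
x: (6561·158 + 225·348 + 400·352 + 1600·300 + 1936·398) / 10722 = 2506266 / 10722 ≈ 233.75
y: (6561·348 + 225·633 + 400·410 + 1600·514 + 1936·84) / 10722 = 3574677 / 10722 ≈ 333.40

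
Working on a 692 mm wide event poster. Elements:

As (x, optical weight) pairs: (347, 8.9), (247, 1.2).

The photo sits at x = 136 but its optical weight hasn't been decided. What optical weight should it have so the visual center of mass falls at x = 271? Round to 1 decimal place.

w ≈ 4.8

Fixed elements: Σw = 8.9 + 1.2 = 10.1, Σw·x = 8.9·347 + 1.2·247 = 3384.7.
For the centroid to hit 271: (3384.7 + w·136) / (10.1 + w) = 271.
So w = (271·10.1 − 3384.7)/(136 − 271) = -647.6/-135 ≈ 4.80.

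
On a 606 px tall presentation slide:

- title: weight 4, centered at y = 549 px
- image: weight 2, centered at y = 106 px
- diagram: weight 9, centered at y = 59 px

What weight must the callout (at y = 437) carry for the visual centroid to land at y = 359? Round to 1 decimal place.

Known weights sum to 4 + 2 + 9 = 15; their moment is 4·549 + 2·106 + 9·59 = 2939.
Balance at y = 359 requires (2939 + w·437) / (15 + w) = 359.
Rearranging, w·(437 − 359) = 359·15 − 2939 = 2446, so w ≈ 2446/78 = 31.36.

w ≈ 31.4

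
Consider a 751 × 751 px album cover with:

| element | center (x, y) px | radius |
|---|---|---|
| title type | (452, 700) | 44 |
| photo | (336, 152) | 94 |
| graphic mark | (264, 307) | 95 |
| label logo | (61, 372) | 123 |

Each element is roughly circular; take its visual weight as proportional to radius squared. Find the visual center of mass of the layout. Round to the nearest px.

(205, 318)

r² weights: title type 44² = 1936, photo 94² = 8836, graphic mark 95² = 9025, label logo 123² = 15129. Total = 34926.
x: (1936·452 + 8836·336 + 9025·264 + 15129·61) / 34926 = 7149437 / 34926 ≈ 204.70
y: (1936·700 + 8836·152 + 9025·307 + 15129·372) / 34926 = 11096935 / 34926 ≈ 317.73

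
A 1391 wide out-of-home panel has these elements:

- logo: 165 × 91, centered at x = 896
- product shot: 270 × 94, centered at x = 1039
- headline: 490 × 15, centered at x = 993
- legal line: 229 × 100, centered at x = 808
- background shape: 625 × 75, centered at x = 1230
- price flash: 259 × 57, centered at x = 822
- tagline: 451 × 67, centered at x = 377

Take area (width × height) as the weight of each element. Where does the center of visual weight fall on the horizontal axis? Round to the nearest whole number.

x ≈ 903

Areas: logo 165·91 = 15015, product shot 270·94 = 25380, headline 490·15 = 7350, legal line 229·100 = 22900, background shape 625·75 = 46875, price flash 259·57 = 14763, tagline 451·67 = 30217. Total weight = 162500.
x: moment 146808255 / weight 162500 ≈ 903.44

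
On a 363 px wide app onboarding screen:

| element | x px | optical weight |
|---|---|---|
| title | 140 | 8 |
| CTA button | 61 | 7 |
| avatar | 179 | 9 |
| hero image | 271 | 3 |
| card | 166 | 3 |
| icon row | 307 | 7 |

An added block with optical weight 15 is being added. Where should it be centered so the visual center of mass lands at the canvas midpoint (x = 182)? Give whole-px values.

x ≈ 190

With the added block, Σw becomes 8 + 7 + 9 + 3 + 3 + 7 + 15 = 52.
x: need Σw·x = 52·182 = 9464. Existing = 8·140 + 7·61 + 9·179 + 3·271 + 3·166 + 7·307 = 6618. Remainder 2846 / 15 ≈ 189.73.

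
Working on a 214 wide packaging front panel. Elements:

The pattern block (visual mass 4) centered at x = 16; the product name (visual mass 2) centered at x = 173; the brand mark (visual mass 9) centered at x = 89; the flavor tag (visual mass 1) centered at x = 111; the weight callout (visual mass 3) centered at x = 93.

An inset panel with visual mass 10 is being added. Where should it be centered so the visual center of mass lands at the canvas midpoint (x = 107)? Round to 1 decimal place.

x ≈ 150.2

New total weight: (4 + 2 + 9 + 1 + 3) + 10 = 29.
Along x: (1601 + 10·x) / 29 = 107 (existing moment 4·16 + 2·173 + 9·89 + 1·111 + 3·93 = 1601) ⇒ x = (3103 − 1601) / 10 ≈ 150.20.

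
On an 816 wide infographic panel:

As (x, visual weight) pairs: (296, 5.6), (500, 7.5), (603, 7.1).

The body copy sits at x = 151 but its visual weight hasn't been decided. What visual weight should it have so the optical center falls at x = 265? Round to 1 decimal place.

Fixed elements: Σw = 5.6 + 7.5 + 7.1 = 20.2, Σw·x = 5.6·296 + 7.5·500 + 7.1·603 = 9688.9.
Balance at x = 265 requires (9688.9 + w·151) / (20.2 + w) = 265.
Solving: w = (265·20.2 − 9688.9) / (151 − 265) = -4335.9 / -114 ≈ 38.03.

w ≈ 38.0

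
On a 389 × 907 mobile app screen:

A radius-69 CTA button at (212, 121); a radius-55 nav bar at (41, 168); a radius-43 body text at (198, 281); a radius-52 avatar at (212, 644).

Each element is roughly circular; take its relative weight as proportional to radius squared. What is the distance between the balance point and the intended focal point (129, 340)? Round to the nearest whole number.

r² weights: CTA button 69² = 4761, nav bar 55² = 3025, body text 43² = 1849, avatar 52² = 2704. Total = 12339.
Σw·x = 4761·212 + 3025·41 + 1849·198 + 2704·212 = 2072707, so x̄ = 2072707/12339 ≈ 167.98.
Σw·y = 4761·121 + 3025·168 + 1849·281 + 2704·644 = 3345226, so ȳ = 3345226/12339 ≈ 271.11.
From (129, 340): dx = 38.98, dy = -68.89, so the distance is √(dx²+dy²) ≈ 79.15.

≈ 79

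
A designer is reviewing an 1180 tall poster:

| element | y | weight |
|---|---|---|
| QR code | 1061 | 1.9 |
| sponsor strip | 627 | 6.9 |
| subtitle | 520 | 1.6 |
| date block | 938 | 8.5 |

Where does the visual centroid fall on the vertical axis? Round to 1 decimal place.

Σw = 1.9 + 6.9 + 1.6 + 8.5 = 18.9.
y: (1.9·1061 + 6.9·627 + 1.6·520 + 8.5·938) / 18.9 = 15147.2 / 18.9 ≈ 801.44

y ≈ 801.4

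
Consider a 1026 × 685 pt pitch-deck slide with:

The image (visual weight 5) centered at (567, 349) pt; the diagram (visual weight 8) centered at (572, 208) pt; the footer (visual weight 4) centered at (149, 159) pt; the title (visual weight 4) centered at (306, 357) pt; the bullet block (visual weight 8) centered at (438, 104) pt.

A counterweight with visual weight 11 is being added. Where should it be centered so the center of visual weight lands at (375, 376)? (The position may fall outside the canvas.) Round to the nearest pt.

With the counterweight, Σw becomes 5 + 8 + 4 + 4 + 8 + 11 = 40.
x: target moment 40×375 = 15000; current 5·567 + 8·572 + 4·149 + 4·306 + 8·438 = 12735; the counterweight supplies 2265, so x = 2265/11 ≈ 205.91.
y: target moment 40×376 = 15040; current 5·349 + 8·208 + 4·159 + 4·357 + 8·104 = 6305; the counterweight supplies 8735, so y = 8735/11 ≈ 794.09.

(206, 794)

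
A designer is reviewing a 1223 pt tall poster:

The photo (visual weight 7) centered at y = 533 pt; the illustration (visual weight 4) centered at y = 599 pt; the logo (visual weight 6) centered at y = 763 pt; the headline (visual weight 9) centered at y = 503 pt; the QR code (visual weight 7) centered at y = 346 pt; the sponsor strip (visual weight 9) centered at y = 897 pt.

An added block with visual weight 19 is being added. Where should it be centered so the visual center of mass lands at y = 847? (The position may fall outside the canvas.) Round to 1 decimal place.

y ≈ 1365.3

New total weight: (7 + 4 + 6 + 9 + 7 + 9) + 19 = 61.
y: target moment 61×847 = 51667; current 7·533 + 4·599 + 6·763 + 9·503 + 7·346 + 9·897 = 25727; the added block supplies 25940, so y = 25940/19 ≈ 1365.26.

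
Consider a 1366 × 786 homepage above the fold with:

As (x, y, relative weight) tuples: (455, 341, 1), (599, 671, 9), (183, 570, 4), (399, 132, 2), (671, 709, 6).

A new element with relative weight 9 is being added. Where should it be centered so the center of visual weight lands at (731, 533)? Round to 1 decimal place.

(1251.0, 371.7)

After adding the new element, total weight = 1 + 9 + 4 + 2 + 6 + 9 = 31.
x: need Σw·x = 31·731 = 22661. Existing = 1·455 + 9·599 + 4·183 + 2·399 + 6·671 = 11402. Remainder 11259 / 9 ≈ 1251.00.
y: need Σw·y = 31·533 = 16523. Existing = 1·341 + 9·671 + 4·570 + 2·132 + 6·709 = 13178. Remainder 3345 / 9 ≈ 371.67.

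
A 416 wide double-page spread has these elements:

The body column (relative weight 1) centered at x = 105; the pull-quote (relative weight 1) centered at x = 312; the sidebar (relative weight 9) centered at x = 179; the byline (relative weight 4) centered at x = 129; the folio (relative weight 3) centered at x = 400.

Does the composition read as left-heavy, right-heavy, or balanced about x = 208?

Total weight = 1 + 1 + 9 + 4 + 3 = 18.
x: (1·105 + 1·312 + 9·179 + 4·129 + 3·400) / 18 = 3744 / 18 ≈ 208.00
The centroid 208.00 matches the midline at 208, so the layout is balanced.

balanced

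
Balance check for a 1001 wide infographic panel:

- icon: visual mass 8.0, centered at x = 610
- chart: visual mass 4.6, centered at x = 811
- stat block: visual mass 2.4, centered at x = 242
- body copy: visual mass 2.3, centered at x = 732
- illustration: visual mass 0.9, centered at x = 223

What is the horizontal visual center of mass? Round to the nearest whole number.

x ≈ 609

Total weight = 8.0 + 4.6 + 2.4 + 2.3 + 0.9 = 18.2.
Σw·x = 8.0·610 + 4.6·811 + 2.4·242 + 2.3·732 + 0.9·223 = 11075.7, so x̄ = 11075.7/18.2 ≈ 608.55.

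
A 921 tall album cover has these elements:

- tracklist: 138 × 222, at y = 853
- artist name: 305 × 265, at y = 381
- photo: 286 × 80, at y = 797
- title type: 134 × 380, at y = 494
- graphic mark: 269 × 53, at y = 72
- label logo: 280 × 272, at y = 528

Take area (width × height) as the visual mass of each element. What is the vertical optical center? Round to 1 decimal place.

Areas → weights: tracklist 138·222 = 30636, artist name 305·265 = 80825, photo 286·80 = 22880, title type 134·380 = 50920, graphic mark 269·53 = 14257, label logo 280·272 = 76160; Σw = 275678.
Σw·y = 141555657; ȳ = 141555657/275678 ≈ 513.48.

y ≈ 513.5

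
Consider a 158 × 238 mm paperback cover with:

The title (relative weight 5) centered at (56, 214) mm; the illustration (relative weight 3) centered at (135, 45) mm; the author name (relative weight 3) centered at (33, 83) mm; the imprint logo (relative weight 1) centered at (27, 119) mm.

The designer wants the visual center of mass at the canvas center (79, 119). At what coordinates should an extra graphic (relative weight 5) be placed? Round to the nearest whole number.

After adding the extra graphic, total weight = 5 + 3 + 3 + 1 + 5 = 17.
Along x: (811 + 5·x) / 17 = 79 (existing moment 5·56 + 3·135 + 3·33 + 1·27 = 811) ⇒ x = (1343 − 811) / 5 ≈ 106.40.
Along y: (1573 + 5·y) / 17 = 119 (existing moment 5·214 + 3·45 + 3·83 + 1·119 = 1573) ⇒ y = (2023 − 1573) / 5 ≈ 90.00.

(106, 90)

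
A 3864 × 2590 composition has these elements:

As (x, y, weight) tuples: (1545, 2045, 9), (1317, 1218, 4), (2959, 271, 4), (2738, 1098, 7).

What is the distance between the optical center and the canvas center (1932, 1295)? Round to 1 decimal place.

≈ 163.7

Total weight = 9 + 4 + 4 + 7 = 24.
x: (9·1545 + 4·1317 + 4·2959 + 7·2738) / 24 = 50175 / 24 ≈ 2090.62
y: (9·2045 + 4·1218 + 4·271 + 7·1098) / 24 = 32047 / 24 ≈ 1335.29
Offset from (1932, 1295): Δx ≈ 158.62, Δy ≈ 40.29; distance = √(Δx² + Δy²) ≈ 163.66.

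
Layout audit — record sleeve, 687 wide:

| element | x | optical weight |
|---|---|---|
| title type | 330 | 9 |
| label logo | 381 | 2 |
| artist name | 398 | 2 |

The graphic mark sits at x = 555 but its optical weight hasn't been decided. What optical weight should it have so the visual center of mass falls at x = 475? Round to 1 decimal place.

w ≈ 20.6

Existing Σw = 13 (9 + 2 + 2); existing moment 9·330 + 2·381 + 2·398 = 4528.
Balance at x = 475 requires (4528 + w·555) / (13 + w) = 475.
Solving: w = (475·13 − 4528) / (555 − 475) = 1647 / 80 ≈ 20.59.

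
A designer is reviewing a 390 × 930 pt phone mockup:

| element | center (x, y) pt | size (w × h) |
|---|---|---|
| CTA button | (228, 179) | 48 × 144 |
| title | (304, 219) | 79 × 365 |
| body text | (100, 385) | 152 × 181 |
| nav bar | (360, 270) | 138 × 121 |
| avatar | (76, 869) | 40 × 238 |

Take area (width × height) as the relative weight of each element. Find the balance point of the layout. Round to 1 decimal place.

Areas → weights: CTA button 48·144 = 6912, title 79·365 = 28835, body text 152·181 = 27512, nav bar 138·121 = 16698, avatar 40·238 = 9520; Σw = 89477.
x: (6912·228 + 28835·304 + 27512·100 + 16698·360 + 9520·76) / 89477 = 19827776 / 89477 ≈ 221.60
y: (6912·179 + 28835·219 + 27512·385 + 16698·270 + 9520·869) / 89477 = 30925573 / 89477 ≈ 345.63

(221.6, 345.6)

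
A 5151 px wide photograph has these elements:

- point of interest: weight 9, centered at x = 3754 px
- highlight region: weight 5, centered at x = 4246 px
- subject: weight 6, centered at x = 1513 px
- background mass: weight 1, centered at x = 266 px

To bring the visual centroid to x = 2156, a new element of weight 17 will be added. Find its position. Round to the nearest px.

With the new element, Σw becomes 9 + 5 + 6 + 1 + 17 = 38.
x: need Σw·x = 38·2156 = 81928. Existing = 9·3754 + 5·4246 + 6·1513 + 1·266 = 64360. Remainder 17568 / 17 ≈ 1033.41.

x ≈ 1033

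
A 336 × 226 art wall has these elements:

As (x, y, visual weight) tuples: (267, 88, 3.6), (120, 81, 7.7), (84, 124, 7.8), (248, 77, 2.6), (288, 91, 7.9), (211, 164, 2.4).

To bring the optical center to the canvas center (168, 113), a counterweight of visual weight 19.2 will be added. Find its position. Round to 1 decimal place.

New total weight: (3.6 + 7.7 + 7.8 + 2.6 + 7.9 + 2.4) + 19.2 = 51.2.
Along x: (5966.8 + 19.2·x) / 51.2 = 168 (existing moment 3.6·267 + 7.7·120 + 7.8·84 + 2.6·248 + 7.9·288 + 2.4·211 = 5966.8) ⇒ x = (8601.6 − 5966.8) / 19.2 ≈ 137.23.
Along y: (3220.4 + 19.2·y) / 51.2 = 113 (existing moment 3.6·88 + 7.7·81 + 7.8·124 + 2.6·77 + 7.9·91 + 2.4·164 = 3220.4) ⇒ y = (5785.6 − 3220.4) / 19.2 ≈ 133.60.

(137.2, 133.6)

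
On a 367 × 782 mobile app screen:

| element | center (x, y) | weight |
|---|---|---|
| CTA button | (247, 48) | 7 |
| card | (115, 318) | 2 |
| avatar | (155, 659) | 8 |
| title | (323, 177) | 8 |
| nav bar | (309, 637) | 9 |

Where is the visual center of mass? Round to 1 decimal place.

Σw = 7 + 2 + 8 + 8 + 9 = 34.
Σw·x = 7·247 + 2·115 + 8·155 + 8·323 + 9·309 = 8564, so x̄ = 8564/34 ≈ 251.88.
Σw·y = 7·48 + 2·318 + 8·659 + 8·177 + 9·637 = 13393, so ȳ = 13393/34 ≈ 393.91.

(251.9, 393.9)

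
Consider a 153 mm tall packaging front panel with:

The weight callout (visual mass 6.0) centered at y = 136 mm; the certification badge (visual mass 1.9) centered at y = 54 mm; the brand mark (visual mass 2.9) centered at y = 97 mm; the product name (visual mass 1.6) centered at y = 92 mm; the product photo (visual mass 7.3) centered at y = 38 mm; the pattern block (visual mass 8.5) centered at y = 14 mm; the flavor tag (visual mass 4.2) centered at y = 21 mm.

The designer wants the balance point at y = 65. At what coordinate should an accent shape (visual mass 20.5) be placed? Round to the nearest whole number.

y ≈ 78

With the accent shape, Σw becomes 6.0 + 1.9 + 2.9 + 1.6 + 7.3 + 8.5 + 4.2 + 20.5 = 52.9.
y: target moment 52.9×65 = 3438.5; current 6.0·136 + 1.9·54 + 2.9·97 + 1.6·92 + 7.3·38 + 8.5·14 + 4.2·21 = 1831.7; the accent shape supplies 1606.8, so y = 1606.8/20.5 ≈ 78.38.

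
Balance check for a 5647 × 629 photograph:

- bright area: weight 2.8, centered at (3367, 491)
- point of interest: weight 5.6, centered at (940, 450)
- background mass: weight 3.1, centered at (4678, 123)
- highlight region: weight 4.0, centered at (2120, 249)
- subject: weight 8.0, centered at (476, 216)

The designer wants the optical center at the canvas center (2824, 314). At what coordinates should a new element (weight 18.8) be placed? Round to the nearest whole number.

(4148, 334)

After adding the new element, total weight = 2.8 + 5.6 + 3.1 + 4.0 + 8.0 + 18.8 = 42.3.
Along x: (41481.4 + 18.8·x) / 42.3 = 2824 (existing moment 2.8·3367 + 5.6·940 + 3.1·4678 + 4.0·2120 + 8.0·476 = 41481.4) ⇒ x = (119455.2 − 41481.4) / 18.8 ≈ 4147.54.
Along y: (7000.1 + 18.8·y) / 42.3 = 314 (existing moment 2.8·491 + 5.6·450 + 3.1·123 + 4.0·249 + 8.0·216 = 7000.1) ⇒ y = (13282.2 − 7000.1) / 18.8 ≈ 334.15.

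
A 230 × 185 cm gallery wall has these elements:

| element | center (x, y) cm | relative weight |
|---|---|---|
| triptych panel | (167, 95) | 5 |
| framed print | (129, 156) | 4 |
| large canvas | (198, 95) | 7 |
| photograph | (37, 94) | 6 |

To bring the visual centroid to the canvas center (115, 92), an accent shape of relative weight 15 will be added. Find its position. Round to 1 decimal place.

With the accent shape, Σw becomes 5 + 4 + 7 + 6 + 15 = 37.
Along x: (2959 + 15·x) / 37 = 115 (existing moment 5·167 + 4·129 + 7·198 + 6·37 = 2959) ⇒ x = (4255 − 2959) / 15 ≈ 86.40.
Along y: (2328 + 15·y) / 37 = 92 (existing moment 5·95 + 4·156 + 7·95 + 6·94 = 2328) ⇒ y = (3404 − 2328) / 15 ≈ 71.73.

(86.4, 71.7)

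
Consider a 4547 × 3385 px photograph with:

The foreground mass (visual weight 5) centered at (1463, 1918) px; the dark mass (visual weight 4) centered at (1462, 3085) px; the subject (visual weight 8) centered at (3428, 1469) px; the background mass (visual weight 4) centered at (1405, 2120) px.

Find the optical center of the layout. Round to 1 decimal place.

(2200.3, 2007.7)

Total weight = 5 + 4 + 8 + 4 = 21.
x: (5·1463 + 4·1462 + 8·3428 + 4·1405) / 21 = 46207 / 21 ≈ 2200.33
y: (5·1918 + 4·3085 + 8·1469 + 4·2120) / 21 = 42162 / 21 ≈ 2007.71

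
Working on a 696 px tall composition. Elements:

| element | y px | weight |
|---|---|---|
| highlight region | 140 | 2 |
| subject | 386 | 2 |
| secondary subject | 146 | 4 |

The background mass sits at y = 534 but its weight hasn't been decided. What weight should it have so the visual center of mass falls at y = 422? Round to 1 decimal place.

Fixed elements: Σw = 2 + 2 + 4 = 8, Σw·y = 2·140 + 2·386 + 4·146 = 1636.
Set Σw·y/Σw = 422: (1636 + 534w) = 422·(8 + w).
Rearranging, w·(534 − 422) = 422·8 − 1636 = 1740, so w ≈ 1740/112 = 15.54.

w ≈ 15.5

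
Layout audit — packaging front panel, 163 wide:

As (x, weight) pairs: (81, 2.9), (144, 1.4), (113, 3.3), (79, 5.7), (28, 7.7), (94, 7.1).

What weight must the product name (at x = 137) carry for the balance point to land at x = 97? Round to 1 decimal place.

Existing Σw = 28.1 (2.9 + 1.4 + 3.3 + 5.7 + 7.7 + 7.1); existing moment 2.9·81 + 1.4·144 + 3.3·113 + 5.7·79 + 7.7·28 + 7.1·94 = 2142.7.
Balance at x = 97 requires (2142.7 + w·137) / (28.1 + w) = 97.
So w = (97·28.1 − 2142.7)/(137 − 97) = 583.0/40 ≈ 14.58.

w ≈ 14.6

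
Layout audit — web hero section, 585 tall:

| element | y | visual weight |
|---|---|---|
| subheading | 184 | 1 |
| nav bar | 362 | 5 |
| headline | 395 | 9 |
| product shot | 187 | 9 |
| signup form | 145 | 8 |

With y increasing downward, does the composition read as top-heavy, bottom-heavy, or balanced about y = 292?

top-heavy

Total weight = 1 + 5 + 9 + 9 + 8 = 32.
y: (1·184 + 5·362 + 9·395 + 9·187 + 8·145) / 32 = 8392 / 32 ≈ 262.25
262.2 lies above (smaller y than) the midline 292, so the layout is top-heavy.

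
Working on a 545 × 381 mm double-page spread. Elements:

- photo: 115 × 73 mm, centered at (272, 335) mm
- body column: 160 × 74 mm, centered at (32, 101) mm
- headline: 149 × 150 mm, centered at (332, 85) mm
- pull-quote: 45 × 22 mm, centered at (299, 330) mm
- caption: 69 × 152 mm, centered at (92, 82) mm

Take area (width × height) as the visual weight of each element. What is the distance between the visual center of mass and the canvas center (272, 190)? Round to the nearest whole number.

Taking area as weight: photo 115·73 = 8395, body column 160·74 = 11840, headline 149·150 = 22350, pull-quote 45·22 = 990, caption 69·152 = 10488. Sum 54063.
Σw·x = 8395·272 + 11840·32 + 22350·332 + 990·299 + 10488·92 = 11343426, so x̄ = 11343426/54063 ≈ 209.82.
Σw·y = 8395·335 + 11840·101 + 22350·85 + 990·330 + 10488·82 = 7094631, so ȳ = 7094631/54063 ≈ 131.23.
Offset from (272, 190): Δx ≈ -62.18, Δy ≈ -58.77; distance = √(Δx² + Δy²) ≈ 85.56.

≈ 86 mm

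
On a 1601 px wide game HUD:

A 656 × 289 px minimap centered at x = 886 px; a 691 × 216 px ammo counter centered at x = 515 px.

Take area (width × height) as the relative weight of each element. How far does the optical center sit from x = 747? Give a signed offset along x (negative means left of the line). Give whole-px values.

≈ -24 px

Taking area as weight: minimap 656·289 = 189584, ammo counter 691·216 = 149256. Sum 338840.
x: (189584·886 + 149256·515) / 338840 = 244838264 / 338840 ≈ 722.58
Against x = 747, that's 722.58 − 747 = -24.42.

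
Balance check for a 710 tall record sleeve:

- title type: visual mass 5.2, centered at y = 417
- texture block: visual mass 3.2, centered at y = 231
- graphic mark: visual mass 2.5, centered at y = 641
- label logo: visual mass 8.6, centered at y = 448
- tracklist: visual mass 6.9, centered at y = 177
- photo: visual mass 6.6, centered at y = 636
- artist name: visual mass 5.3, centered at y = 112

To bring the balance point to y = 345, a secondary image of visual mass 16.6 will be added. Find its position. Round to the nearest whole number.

New total weight: (5.2 + 3.2 + 2.5 + 8.6 + 6.9 + 6.6 + 5.3) + 16.6 = 54.9.
y: target moment 54.9×345 = 18940.5; current 5.2·417 + 3.2·231 + 2.5·641 + 8.6·448 + 6.9·177 + 6.6·636 + 5.3·112 = 14375.4; the secondary image supplies 4565.1, so y = 4565.1/16.6 ≈ 275.01.

y ≈ 275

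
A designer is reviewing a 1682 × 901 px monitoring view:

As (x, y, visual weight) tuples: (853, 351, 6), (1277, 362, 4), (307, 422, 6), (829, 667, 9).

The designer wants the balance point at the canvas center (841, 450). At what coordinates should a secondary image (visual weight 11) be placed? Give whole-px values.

With the secondary image, Σw becomes 6 + 4 + 6 + 9 + 11 = 36.
x: target moment 36×841 = 30276; current 6·853 + 4·1277 + 6·307 + 9·829 = 19529; the secondary image supplies 10747, so x = 10747/11 ≈ 977.00.
y: target moment 36×450 = 16200; current 6·351 + 4·362 + 6·422 + 9·667 = 12089; the secondary image supplies 4111, so y = 4111/11 ≈ 373.73.

(977, 374)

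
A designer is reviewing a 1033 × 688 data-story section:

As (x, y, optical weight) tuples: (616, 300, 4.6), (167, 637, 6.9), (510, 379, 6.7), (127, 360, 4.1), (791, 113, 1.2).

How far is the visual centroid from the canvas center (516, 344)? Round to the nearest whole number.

Weights sum to 4.6 + 6.9 + 6.7 + 4.1 + 1.2 = 23.5.
x-moment: 4.6·616 + 6.9·167 + 6.7·510 + 4.1·127 + 1.2·791 = 8872.8; centroid 8872.8/23.5 ≈ 377.57.
y-moment: 4.6·300 + 6.9·637 + 6.7·379 + 4.1·360 + 1.2·113 = 9926.2; centroid 9926.2/23.5 ≈ 422.39.
From (516, 344): dx = -138.43, dy = 78.39, so the distance is √(dx²+dy²) ≈ 159.09.

≈ 159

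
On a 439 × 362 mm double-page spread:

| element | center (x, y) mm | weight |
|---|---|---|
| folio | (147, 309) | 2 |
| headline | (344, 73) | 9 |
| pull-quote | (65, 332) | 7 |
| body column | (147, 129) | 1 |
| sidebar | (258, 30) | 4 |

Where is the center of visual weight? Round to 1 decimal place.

(218.4, 167.3)

Total weight = 2 + 9 + 7 + 1 + 4 = 23.
Σw·x = 2·147 + 9·344 + 7·65 + 1·147 + 4·258 = 5024, so x̄ = 5024/23 ≈ 218.43.
Σw·y = 2·309 + 9·73 + 7·332 + 1·129 + 4·30 = 3848, so ȳ = 3848/23 ≈ 167.30.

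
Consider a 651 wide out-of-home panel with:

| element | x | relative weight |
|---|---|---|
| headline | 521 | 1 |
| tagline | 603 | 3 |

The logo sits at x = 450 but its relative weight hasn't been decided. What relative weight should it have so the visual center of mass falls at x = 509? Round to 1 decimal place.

Known weights sum to 1 + 3 = 4; their moment is 1·521 + 3·603 = 2330.
Balance at x = 509 requires (2330 + w·450) / (4 + w) = 509.
So w = (509·4 − 2330)/(450 − 509) = -294/-59 ≈ 4.98.

w ≈ 5.0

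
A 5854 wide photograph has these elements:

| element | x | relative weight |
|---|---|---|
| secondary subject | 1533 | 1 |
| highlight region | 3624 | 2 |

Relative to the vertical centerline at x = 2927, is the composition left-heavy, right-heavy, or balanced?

balanced

Weights sum to 1 + 2 = 3.
Σw·x = 1·1533 + 2·3624 = 8781, so x̄ = 8781/3 ≈ 2927.00.
That equals the midline 2927 — balanced.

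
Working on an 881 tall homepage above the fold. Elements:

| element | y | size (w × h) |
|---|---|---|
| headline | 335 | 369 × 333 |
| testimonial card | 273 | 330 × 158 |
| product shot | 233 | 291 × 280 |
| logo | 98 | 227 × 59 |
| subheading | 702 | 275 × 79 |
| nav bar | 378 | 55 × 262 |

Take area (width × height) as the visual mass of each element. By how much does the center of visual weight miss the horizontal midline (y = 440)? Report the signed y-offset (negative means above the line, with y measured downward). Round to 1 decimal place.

≈ -125.0

Areas: headline 369·333 = 122877, testimonial card 330·158 = 52140, product shot 291·280 = 81480, logo 227·59 = 13393, subheading 275·79 = 21725, nav bar 55·262 = 14410. Total weight = 306025.
y: moment 96393299 / weight 306025 ≈ 314.99
Difference: 314.99 − 440 ≈ -125.01.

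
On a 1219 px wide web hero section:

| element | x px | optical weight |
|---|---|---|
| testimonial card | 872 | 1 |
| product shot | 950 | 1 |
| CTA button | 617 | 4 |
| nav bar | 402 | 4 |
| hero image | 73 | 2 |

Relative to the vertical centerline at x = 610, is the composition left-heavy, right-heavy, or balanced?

left-heavy

Σw = 1 + 1 + 4 + 4 + 2 = 12.
Σw·x = 1·872 + 1·950 + 4·617 + 4·402 + 2·73 = 6044, so x̄ = 6044/12 ≈ 503.67.
503.7 lies left of the midline 610, so the layout is left-heavy.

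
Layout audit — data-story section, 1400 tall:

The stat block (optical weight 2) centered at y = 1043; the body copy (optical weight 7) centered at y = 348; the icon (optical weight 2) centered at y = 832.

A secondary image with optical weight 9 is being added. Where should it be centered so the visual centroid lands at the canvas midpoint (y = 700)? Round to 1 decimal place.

y ≈ 868.2

New total weight: (2 + 7 + 2) + 9 = 20.
Along y: (6186 + 9·y) / 20 = 700 (existing moment 2·1043 + 7·348 + 2·832 = 6186) ⇒ y = (14000 − 6186) / 9 ≈ 868.22.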